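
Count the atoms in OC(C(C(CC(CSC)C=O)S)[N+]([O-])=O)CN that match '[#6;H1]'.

The query [#6;H1] means: any carbon bearing exactly one hydrogen.
Check the 17 heavy atoms by environment: 3× C (H2) → no; 5× C (H1) → match; 1× N (H2) → no; 1× O (H1) → no; 1× N (charge +1, H0) → no; 1× O (charge -1, H0) → no; 2× O (H0) → no; 1× S (H0) → no; 1× C (H3) → no; 1× S (H1) → no.
That gives 5 matching atoms.

5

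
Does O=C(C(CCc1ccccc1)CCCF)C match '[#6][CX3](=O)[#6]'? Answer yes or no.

Yes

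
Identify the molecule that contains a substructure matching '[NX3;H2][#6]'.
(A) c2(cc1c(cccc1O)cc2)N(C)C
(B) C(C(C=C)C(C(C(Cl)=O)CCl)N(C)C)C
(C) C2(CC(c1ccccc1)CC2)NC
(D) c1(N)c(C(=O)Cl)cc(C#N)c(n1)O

[NX3;H2][#6] describes a trivalent nitrogen with two H attached to carbon (a primary amine).
(A) has a dimethylamino group (-N(CH3)2) but the nitrogen has H0, not H2.
(B) has a dimethylamino group (-N(CH3)2) but the nitrogen has H0, not H2.
(C) has an N-methylamino group (-NHCH3) but the nitrogen bears two carbons and only one H (H1), not H2.
(D) contains a primary amino group (-NH2), which satisfies every atom and bond constraint.
So the answer is (D).

D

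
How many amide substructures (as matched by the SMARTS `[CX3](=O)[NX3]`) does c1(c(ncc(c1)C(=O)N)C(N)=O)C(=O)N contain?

3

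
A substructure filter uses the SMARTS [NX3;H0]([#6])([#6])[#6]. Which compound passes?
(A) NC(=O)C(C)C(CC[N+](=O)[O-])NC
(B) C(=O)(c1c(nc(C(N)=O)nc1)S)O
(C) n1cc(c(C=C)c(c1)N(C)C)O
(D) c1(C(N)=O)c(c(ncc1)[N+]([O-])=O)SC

C

[NX3;H0]([#6])([#6])[#6] describes a trivalent nitrogen with no H, bonded to three carbons (a tertiary amine).
(A) has a primary amide (-C(=O)NH2) but the amide nitrogen has H2 and only one carbon neighbour.
(B) has a primary amide (-C(=O)NH2) but the amide nitrogen has H2 and only one carbon neighbour.
(C) contains a dimethylamino group (-N(CH3)2), which satisfies every atom and bond constraint.
(D) has a primary amide (-C(=O)NH2) but the amide nitrogen has H2 and only one carbon neighbour.
So the answer is (C).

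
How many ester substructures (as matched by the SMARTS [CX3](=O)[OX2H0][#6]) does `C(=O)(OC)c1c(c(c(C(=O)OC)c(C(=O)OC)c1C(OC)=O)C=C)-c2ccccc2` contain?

4

[CX3](=O)[OX2H0][#6] is the SMARTS for an ester: a carbonyl carbon bonded to an oxygen that is itself bonded to carbon (no H on that O).
The molecule carries 4 separate instances of a methyl-ester group (-C(=O)OCH3) meeting every constraint; each maps to a distinct set of atoms, giving 4 matches.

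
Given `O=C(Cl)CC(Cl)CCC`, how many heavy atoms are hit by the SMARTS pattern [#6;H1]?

The query [#6;H1] means: any carbon bearing exactly one hydrogen.
Check the 9 heavy atoms by environment: 3× C (H2) → no; 1× C (H1) → match; 1× C (H0) → no; 1× O (H0) → no; 2× Cl (H0) → no; 1× C (H3) → no.
That gives 1 matching atom.

1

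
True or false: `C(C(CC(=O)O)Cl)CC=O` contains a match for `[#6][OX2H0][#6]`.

False

The pattern [#6][OX2H0][#6] describes an aliphatic oxygen bridging two carbons with no H on the oxygen — an ether.
The closest candidate here is a carboxylic acid group (-C(=O)OH), but the -OH oxygen has H1; the =O is OX1, not OX2. No other fragment satisfies the full query, so there is no match.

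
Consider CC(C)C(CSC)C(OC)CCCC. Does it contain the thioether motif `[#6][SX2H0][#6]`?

Yes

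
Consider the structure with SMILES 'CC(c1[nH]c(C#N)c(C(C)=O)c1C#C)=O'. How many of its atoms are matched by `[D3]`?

6

The query [D3] means: atom with exactly three heavy-atom neighbours.
Check the 15 heavy atoms by environment: 1× n (aromatic, D2) → no; 4× c (aromatic, D3) → match; 2× C (D2) → no; 3× C (D1) → no; 1× N (D1) → no; 2× C (D3) → match; 2× O (D1) → no.
Summing the matching environments: 4 + 2 = 6 matching atoms.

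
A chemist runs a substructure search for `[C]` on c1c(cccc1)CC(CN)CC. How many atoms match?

5

Check the 12 heavy atoms by environment: 5× C → match; 6× c (aromatic) → no; 1× N → no.
That gives 5 matching atoms.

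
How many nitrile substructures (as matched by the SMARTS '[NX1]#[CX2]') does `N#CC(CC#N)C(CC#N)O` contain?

3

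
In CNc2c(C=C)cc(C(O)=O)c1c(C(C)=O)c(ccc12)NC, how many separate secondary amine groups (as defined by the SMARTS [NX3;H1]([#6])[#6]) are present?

[NX3;H1]([#6])[#6] is the SMARTS for a secondary amine: a trivalent nitrogen with one H, bonded to two carbons.
The molecule carries 2 separate instances of an N-methylamino group (-NHCH3) meeting every constraint; each maps to a distinct set of atoms, giving 2 matches.

2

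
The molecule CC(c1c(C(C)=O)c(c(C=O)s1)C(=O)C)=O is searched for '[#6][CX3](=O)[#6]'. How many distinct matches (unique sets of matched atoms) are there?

[#6][CX3](=O)[#6] is the SMARTS for a ketone: a carbonyl carbon (no H) flanked by two carbons.
The molecule carries 3 separate instances of an acetyl/ketone group (-C(=O)CH3) meeting every constraint; each maps to a distinct set of atoms, giving 3 matches.

3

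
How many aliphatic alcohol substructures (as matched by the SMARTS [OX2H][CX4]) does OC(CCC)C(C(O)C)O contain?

3

[OX2H][CX4] is the SMARTS for an aliphatic alcohol: a hydroxyl oxygen bound to an sp3 (X4) carbon.
The molecule carries 3 separate instances of a hydroxyl group (-OH) meeting every constraint; each maps to a distinct set of atoms, giving 3 matches.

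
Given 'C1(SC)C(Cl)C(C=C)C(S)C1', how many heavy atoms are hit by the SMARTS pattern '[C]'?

Check the 11 heavy atoms by environment: 8× C → match; 2× S → no; 1× Cl → no.
That gives 8 matching atoms.

8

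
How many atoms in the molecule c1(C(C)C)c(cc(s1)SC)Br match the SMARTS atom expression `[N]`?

0

Check the 11 heavy atoms by environment: 1× s (aromatic) → no; 4× c (aromatic) → no; 1× S → no; 4× C → no; 1× Br → no.
No environment satisfies the query, so 0 matching atoms.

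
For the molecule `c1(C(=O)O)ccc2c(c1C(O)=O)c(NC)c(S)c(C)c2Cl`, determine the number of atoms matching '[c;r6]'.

10

Check the 21 heavy atoms by environment: 10× c (aromatic, in 6-ring) → match; 4× C (acyclic) → no; 4× O (acyclic) → no; 1× S (acyclic) → no; 1× Cl (acyclic) → no; 1× N (acyclic) → no.
That gives 10 matching atoms.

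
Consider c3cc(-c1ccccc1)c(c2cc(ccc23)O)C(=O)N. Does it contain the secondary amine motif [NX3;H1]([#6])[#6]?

No

The pattern [NX3;H1]([#6])[#6] describes a trivalent nitrogen with one H, bonded to two carbons — a secondary amine.
The closest candidate here is a primary amide (-C(=O)NH2), but the -C(=O)NH2 nitrogen has H2, not H1. No other fragment satisfies the full query, so there is no match.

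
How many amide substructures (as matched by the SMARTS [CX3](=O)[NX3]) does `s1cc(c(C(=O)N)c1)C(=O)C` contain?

1

[CX3](=O)[NX3] is the SMARTS for an amide: a carbonyl carbon bonded to a trivalent nitrogen.
Exactly one fragment in the molecule meets all constraints, giving 1 match.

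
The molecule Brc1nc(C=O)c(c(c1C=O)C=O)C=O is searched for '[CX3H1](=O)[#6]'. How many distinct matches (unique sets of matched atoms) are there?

[CX3H1](=O)[#6] is the SMARTS for an aldehyde: an sp2 carbon with one H, double-bonded to O and single-bonded to carbon.
The molecule carries 4 separate instances of an aldehyde (-CHO) meeting every constraint; each maps to a distinct set of atoms, giving 4 matches.

4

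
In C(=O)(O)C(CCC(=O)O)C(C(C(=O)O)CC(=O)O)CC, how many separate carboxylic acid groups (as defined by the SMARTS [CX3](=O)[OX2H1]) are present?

4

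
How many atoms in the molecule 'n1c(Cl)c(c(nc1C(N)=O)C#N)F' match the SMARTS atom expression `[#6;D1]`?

0

Check the 13 heavy atoms by environment: 2× n (aromatic, D2) → no; 4× c (aromatic, D3) → no; 1× F (D1) → no; 1× Cl (D1) → no; 1× C (D3) → no; 1× O (D1) → no; 2× N (D1) → no; 1× C (D2) → no.
No environment satisfies the query, so 0 matching atoms.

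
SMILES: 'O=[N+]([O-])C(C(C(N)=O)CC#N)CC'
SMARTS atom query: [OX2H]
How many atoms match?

0

The query [OX2H] means: aliphatic oxygen with two connections, one of which is H — an -OH oxygen.
Check the 13 heavy atoms by environment: 2× C (H2, X4) → no; 2× C (H1, X4) → no; 1× C (H3, X4) → no; 1× C (H0, X3) → no; 2× O (H0, X1) → no; 1× N (H2, X3) → no; 1× N (charge +1, H0, X3) → no; 1× O (charge -1, H0, X1) → no; 1× C (H0, X2) → no; 1× N (H0, X1) → no.
No environment satisfies the query, so 0 matching atoms.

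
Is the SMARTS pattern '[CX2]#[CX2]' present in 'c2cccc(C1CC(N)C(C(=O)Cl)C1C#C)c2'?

The pattern [CX2]#[CX2] describes a carbon-carbon triple bond — an alkyne.
The molecule carries an ethynyl group (-C#CH), whose atoms satisfy every constraint of the query, so the pattern matches.

Yes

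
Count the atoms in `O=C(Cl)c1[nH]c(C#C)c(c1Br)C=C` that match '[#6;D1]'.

The query [#6;D1] means: carbon bonded to exactly one heavy atom.
Check the 13 heavy atoms by environment: 1× n (aromatic, D2) → no; 4× c (aromatic, D3) → no; 2× C (D2) → no; 2× C (D1) → match; 1× Br (D1) → no; 1× C (D3) → no; 1× O (D1) → no; 1× Cl (D1) → no.
That gives 2 matching atoms.

2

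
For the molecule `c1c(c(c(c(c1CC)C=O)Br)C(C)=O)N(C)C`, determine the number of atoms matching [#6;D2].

3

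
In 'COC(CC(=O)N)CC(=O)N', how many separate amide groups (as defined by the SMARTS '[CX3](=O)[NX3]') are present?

2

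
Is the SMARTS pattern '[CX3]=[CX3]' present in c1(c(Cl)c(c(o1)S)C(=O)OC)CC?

No

The pattern [CX3]=[CX3] describes a non-aromatic C=C double bond between two sp2 carbons — an alkene.
The closest candidate here is an ethyl group (-CH2CH3), but its C-C bond is a single bond between CX4 carbons, not CX3=CX3. No other fragment satisfies the full query, so there is no match.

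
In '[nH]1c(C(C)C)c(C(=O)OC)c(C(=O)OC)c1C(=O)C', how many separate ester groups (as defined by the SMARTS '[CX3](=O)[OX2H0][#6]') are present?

2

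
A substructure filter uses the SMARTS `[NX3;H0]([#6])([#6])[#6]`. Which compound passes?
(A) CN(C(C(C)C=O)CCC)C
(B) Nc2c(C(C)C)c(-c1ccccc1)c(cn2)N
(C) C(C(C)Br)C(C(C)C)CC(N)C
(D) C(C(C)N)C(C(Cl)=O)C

A

[NX3;H0]([#6])([#6])[#6] describes a trivalent nitrogen with no H, bonded to three carbons (a tertiary amine).
(A) contains a dimethylamino group (-N(CH3)2), which satisfies every atom and bond constraint.
(B) has a primary amino group (-NH2) but the nitrogen has H2, not H0 with three carbons.
(C) has a primary amino group (-NH2) but the nitrogen has H2, not H0 with three carbons.
(D) has a primary amino group (-NH2) but the nitrogen has H2, not H0 with three carbons.
So the answer is (A).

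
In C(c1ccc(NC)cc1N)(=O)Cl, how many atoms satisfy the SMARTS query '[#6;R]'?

Check the 12 heavy atoms by environment: 6× c (aromatic, in 6-ring) → match; 2× N (acyclic) → no; 2× C (acyclic) → no; 1× O (acyclic) → no; 1× Cl (acyclic) → no.
That gives 6 matching atoms.

6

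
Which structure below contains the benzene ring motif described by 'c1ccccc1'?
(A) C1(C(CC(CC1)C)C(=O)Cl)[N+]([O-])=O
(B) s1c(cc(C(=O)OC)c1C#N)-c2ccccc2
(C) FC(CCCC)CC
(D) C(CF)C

c1ccccc1 describes six aromatic carbons in a ring (a benzene ring).
(A) has a methyl group (-CH3) but no six-membered all-carbon aromatic ring is present.
(B) contains a phenyl ring, which satisfies every atom and bond constraint.
(C) has a methyl group (-CH3) but no six-membered all-carbon aromatic ring is present.
(D) has a methyl group (-CH3) but no six-membered all-carbon aromatic ring is present.
So the answer is (B).

B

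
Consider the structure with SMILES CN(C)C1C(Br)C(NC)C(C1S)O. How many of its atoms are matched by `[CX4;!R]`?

3

Check the 13 heavy atoms by environment: 5× C (X4, in 5-ring) → no; 1× Br (X1, acyclic) → no; 1× S (X2, acyclic) → no; 2× N (X3, acyclic) → no; 3× C (X4, acyclic) → match; 1× O (X2, acyclic) → no.
That gives 3 matching atoms.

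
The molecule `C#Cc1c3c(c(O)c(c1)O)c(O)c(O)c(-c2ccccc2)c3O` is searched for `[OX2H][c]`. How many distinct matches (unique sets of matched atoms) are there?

[OX2H][c] is the SMARTS for a phenol: a hydroxyl oxygen attached to an aromatic carbon.
The molecule carries 5 separate instances of a hydroxyl group (-OH) meeting every constraint; each maps to a distinct set of atoms, giving 5 matches.

5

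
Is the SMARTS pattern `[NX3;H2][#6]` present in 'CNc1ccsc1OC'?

The pattern [NX3;H2][#6] describes a trivalent nitrogen with two H attached to carbon — a primary amine.
The closest candidate here is an N-methylamino group (-NHCH3), but the nitrogen bears two carbons and only one H (H1), not H2. No other fragment satisfies the full query, so there is no match.

No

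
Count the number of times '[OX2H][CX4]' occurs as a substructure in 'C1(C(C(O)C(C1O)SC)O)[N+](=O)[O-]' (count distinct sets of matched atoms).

[OX2H][CX4] is the SMARTS for an aliphatic alcohol: a hydroxyl oxygen bound to an sp3 (X4) carbon.
The molecule carries 3 separate instances of a hydroxyl group (-OH) meeting every constraint; each maps to a distinct set of atoms, giving 3 matches.

3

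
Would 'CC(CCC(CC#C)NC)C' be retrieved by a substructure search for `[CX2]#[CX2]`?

The pattern [CX2]#[CX2] describes a carbon-carbon triple bond — an alkyne.
The molecule carries an ethynyl group (-C#CH), whose atoms satisfy every constraint of the query, so the pattern matches.

Yes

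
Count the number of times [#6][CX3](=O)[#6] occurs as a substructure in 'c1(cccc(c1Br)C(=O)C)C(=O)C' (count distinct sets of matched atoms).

2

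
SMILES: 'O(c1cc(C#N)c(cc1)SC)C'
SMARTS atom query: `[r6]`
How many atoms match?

The query [r6] means: r6 matches atoms in a six-membered ring.
Check the 12 heavy atoms by environment: 6× c (aromatic, in 6-ring) → match; 1× O (acyclic) → no; 3× C (acyclic) → no; 1× N (acyclic) → no; 1× S (acyclic) → no.
That gives 6 matching atoms.

6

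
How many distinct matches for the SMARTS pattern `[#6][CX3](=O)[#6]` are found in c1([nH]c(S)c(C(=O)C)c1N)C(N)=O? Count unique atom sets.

[#6][CX3](=O)[#6] is the SMARTS for a ketone: a carbonyl carbon (no H) flanked by two carbons.
Exactly one fragment in the molecule meets all constraints, giving 1 match.

1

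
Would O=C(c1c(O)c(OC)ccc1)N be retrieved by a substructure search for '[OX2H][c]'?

Yes

The pattern [OX2H][c] describes a hydroxyl oxygen attached to an aromatic carbon — a phenol.
The molecule carries a hydroxyl group (-OH), whose atoms satisfy every constraint of the query, so the pattern matches.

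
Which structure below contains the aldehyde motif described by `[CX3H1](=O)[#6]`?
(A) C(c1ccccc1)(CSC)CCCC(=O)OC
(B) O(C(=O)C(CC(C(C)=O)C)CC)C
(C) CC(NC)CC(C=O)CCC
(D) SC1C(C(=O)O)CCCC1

C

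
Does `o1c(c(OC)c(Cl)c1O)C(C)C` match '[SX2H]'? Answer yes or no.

No

The pattern [SX2H] describes an aliphatic sulfur with two connections, one being H — a thiol.
The closest candidate here is a hydroxyl group (-OH), but it is an -OH, not an -SH. No other fragment satisfies the full query, so there is no match.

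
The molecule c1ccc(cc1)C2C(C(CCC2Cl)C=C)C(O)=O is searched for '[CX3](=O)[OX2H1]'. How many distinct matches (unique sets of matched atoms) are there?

[CX3](=O)[OX2H1] is the SMARTS for a carboxylic acid: an sp2 carbon double-bonded to O and single-bonded to an -OH oxygen.
Exactly one fragment in the molecule meets all constraints, giving 1 match.

1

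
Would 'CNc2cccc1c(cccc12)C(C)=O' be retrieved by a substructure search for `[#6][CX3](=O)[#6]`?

The pattern [#6][CX3](=O)[#6] describes a carbonyl carbon (no H) flanked by two carbons — a ketone.
The molecule carries an acetyl/ketone group (-C(=O)CH3), whose atoms satisfy every constraint of the query, so the pattern matches.

Yes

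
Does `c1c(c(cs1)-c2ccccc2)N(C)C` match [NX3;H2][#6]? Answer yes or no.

No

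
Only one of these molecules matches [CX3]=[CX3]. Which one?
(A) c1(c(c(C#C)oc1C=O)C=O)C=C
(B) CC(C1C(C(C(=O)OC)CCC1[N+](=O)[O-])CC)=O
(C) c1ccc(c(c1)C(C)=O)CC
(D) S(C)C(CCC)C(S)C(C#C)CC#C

[CX3]=[CX3] describes a non-aromatic C=C double bond between two sp2 carbons (an alkene).
(A) contains a vinyl group (-CH=CH2), which satisfies every atom and bond constraint.
(B) has an ethyl group (-CH2CH3) but its C-C bond is a single bond between CX4 carbons, not CX3=CX3.
(C) has an ethyl group (-CH2CH3) but its C-C bond is a single bond between CX4 carbons, not CX3=CX3.
(D) has an ethynyl group (-C#CH) but the C-C bond is a triple bond, not a double bond.
So the answer is (A).

A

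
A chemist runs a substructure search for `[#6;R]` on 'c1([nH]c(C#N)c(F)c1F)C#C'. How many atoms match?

4

The query [#6;R] means: carbon that is part of a ring.
Check the 11 heavy atoms by environment: 1× n (aromatic, in 5-ring) → no; 4× c (aromatic, in 5-ring) → match; 3× C (acyclic) → no; 1× N (acyclic) → no; 2× F (acyclic) → no.
That gives 4 matching atoms.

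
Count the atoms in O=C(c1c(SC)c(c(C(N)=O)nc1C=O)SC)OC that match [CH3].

3

The query [CH3] means: aliphatic carbon with exactly three hydrogens.
Check the 19 heavy atoms by environment: 1× n (aromatic, H0) → no; 5× c (aromatic, H0) → no; 2× C (H0) → no; 4× O (H0) → no; 1× N (H2) → no; 3× C (H3) → match; 1× C (H1) → no; 2× S (H0) → no.
That gives 3 matching atoms.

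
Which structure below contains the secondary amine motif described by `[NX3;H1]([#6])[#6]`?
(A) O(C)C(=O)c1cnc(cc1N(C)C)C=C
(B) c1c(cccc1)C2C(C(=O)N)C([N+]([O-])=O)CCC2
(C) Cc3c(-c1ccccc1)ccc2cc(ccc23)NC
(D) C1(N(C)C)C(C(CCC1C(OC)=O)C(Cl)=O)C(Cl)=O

C

[NX3;H1]([#6])[#6] describes a trivalent nitrogen with one H, bonded to two carbons (a secondary amine).
(A) has a dimethylamino group (-N(CH3)2) but the nitrogen has H0, not H1.
(B) has a primary amide (-C(=O)NH2) but the -C(=O)NH2 nitrogen has H2, not H1.
(C) contains an N-methylamino group (-NHCH3), which satisfies every atom and bond constraint.
(D) has a dimethylamino group (-N(CH3)2) but the nitrogen has H0, not H1.
So the answer is (C).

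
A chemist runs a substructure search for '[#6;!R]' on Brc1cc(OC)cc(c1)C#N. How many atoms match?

2

The query [#6;!R] means: carbon not in any ring.
Check the 11 heavy atoms by environment: 6× c (aromatic, in 6-ring) → no; 2× C (acyclic) → match; 1× N (acyclic) → no; 1× O (acyclic) → no; 1× Br (acyclic) → no.
That gives 2 matching atoms.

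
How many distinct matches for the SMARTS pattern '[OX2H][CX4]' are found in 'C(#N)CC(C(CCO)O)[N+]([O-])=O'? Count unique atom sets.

2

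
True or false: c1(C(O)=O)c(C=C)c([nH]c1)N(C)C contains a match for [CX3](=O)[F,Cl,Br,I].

The pattern [CX3](=O)[F,Cl,Br,I] describes a carbonyl carbon bonded to a halogen — an acyl halide.
The closest candidate here is a carboxylic acid group (-C(=O)OH), but the carbonyl is bonded to -OH, not to a halogen. No other fragment satisfies the full query, so there is no match.

False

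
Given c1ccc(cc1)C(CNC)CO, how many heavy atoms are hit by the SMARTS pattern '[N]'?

1

The query [N] means: uppercase N matches aliphatic (non-aromatic) nitrogen only.
Check the 12 heavy atoms by environment: 4× C → no; 6× c (aromatic) → no; 1× N → match; 1× O → no.
That gives 1 matching atom.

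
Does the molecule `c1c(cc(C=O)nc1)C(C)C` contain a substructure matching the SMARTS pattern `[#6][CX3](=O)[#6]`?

No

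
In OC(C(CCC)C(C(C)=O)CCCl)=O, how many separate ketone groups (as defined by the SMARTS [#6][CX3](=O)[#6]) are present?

1

[#6][CX3](=O)[#6] is the SMARTS for a ketone: a carbonyl carbon (no H) flanked by two carbons.
Exactly one fragment in the molecule meets all constraints, giving 1 match.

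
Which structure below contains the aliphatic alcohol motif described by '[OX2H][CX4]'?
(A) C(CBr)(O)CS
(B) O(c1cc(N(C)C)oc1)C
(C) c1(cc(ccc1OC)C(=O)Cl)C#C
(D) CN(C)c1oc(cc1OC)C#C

A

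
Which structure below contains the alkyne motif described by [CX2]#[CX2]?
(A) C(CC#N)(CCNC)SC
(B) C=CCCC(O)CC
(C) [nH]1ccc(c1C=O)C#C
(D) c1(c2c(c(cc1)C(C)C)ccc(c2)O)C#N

C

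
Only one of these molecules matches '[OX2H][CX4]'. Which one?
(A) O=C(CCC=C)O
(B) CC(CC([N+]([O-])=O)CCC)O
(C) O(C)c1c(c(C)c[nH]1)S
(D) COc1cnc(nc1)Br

B

[OX2H][CX4] describes a hydroxyl oxygen bound to an sp3 (X4) carbon (an aliphatic alcohol).
(A) has a carboxylic acid group (-C(=O)OH) but the -OH is on a CX3 carbonyl carbon, not a CX4 carbon.
(B) contains a hydroxyl group (-OH), which satisfies every atom and bond constraint.
(C) has a methoxy ether (-OCH3) but the oxygen has H0 (ether), not H1.
(D) has a methoxy ether (-OCH3) but the oxygen has H0 (ether), not H1.
So the answer is (B).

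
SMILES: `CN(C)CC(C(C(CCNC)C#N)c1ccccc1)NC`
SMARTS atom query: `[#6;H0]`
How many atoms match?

2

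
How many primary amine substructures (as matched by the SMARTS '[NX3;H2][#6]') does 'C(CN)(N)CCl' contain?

[NX3;H2][#6] is the SMARTS for a primary amine: a trivalent nitrogen with two H attached to carbon.
The molecule carries 2 separate instances of a primary amino group (-NH2) meeting every constraint; each maps to a distinct set of atoms, giving 2 matches.

2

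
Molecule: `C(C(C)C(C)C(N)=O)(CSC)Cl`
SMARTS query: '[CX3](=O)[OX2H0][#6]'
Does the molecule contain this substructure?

The pattern [CX3](=O)[OX2H0][#6] describes a carbonyl carbon bonded to an oxygen that is itself bonded to carbon (no H on that O) — an ester.
The closest candidate here is a primary amide (-C(=O)NH2), but the carbonyl is bonded to N, not to an O-C linkage. No other fragment satisfies the full query, so there is no match.

No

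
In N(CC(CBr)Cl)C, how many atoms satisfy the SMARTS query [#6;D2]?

Check the 7 heavy atoms by environment: 2× C (D2) → match; 1× C (D3) → no; 1× N (D2) → no; 1× C (D1) → no; 1× Br (D1) → no; 1× Cl (D1) → no.
That gives 2 matching atoms.

2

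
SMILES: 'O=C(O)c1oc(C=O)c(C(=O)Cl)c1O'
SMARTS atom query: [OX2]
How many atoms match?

The query [OX2] means: aliphatic oxygen with two total connections — ether, hydroxyl, or ester single-bond O.
Check the 14 heavy atoms by environment: 1× o (aromatic, X2) → no; 4× c (aromatic, X3) → no; 3× C (X3) → no; 3× O (X1) → no; 1× Cl (X1) → no; 2× O (X2) → match.
That gives 2 matching atoms.

2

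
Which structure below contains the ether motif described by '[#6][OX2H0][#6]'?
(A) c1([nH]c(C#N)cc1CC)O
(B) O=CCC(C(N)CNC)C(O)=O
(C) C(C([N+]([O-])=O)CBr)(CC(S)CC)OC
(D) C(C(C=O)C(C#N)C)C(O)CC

C

[#6][OX2H0][#6] describes an aliphatic oxygen bridging two carbons with no H on the oxygen (an ether).
(A) has a hydroxyl group (-OH) but the oxygen has H1, not H0 bridging two carbons.
(B) has a carboxylic acid group (-C(=O)OH) but the -OH oxygen has H1; the =O is OX1, not OX2.
(C) contains a methoxy ether (-OCH3), which satisfies every atom and bond constraint.
(D) has a hydroxyl group (-OH) but the oxygen has H1, not H0 bridging two carbons.
So the answer is (C).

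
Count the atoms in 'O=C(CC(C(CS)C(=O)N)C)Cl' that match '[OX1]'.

2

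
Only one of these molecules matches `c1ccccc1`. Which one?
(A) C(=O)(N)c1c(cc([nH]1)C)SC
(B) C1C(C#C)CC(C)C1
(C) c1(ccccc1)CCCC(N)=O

C

c1ccccc1 describes six aromatic carbons in a ring (a benzene ring).
(A) has a methyl group (-CH3) but no six-membered all-carbon aromatic ring is present.
(B) has a methyl group (-CH3) but no six-membered all-carbon aromatic ring is present.
(C) contains a phenyl ring, which satisfies every atom and bond constraint.
So the answer is (C).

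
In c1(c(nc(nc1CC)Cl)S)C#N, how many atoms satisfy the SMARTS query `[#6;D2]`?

2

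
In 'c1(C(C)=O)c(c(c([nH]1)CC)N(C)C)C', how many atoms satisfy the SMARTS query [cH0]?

The query [cH0] means: aromatic carbon with no attached hydrogen (substituted or ring-fusion).
Check the 14 heavy atoms by environment: 1× n (aromatic, H1) → no; 4× c (aromatic, H0) → match; 1× C (H0) → no; 1× O (H0) → no; 5× C (H3) → no; 1× N (H0) → no; 1× C (H2) → no.
That gives 4 matching atoms.

4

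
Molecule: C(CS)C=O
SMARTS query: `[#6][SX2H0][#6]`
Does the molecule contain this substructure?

The pattern [#6][SX2H0][#6] describes an aliphatic sulfur bridging two carbons with no H on the sulfur — a thioether.
The closest candidate here is a thiol (-SH), but the sulfur has H1, not H0 bridging two carbons. No other fragment satisfies the full query, so there is no match.

No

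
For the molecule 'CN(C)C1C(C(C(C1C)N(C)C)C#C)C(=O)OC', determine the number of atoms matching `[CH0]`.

Check the 18 heavy atoms by environment: 6× C (H1) → no; 2× N (H0) → no; 6× C (H3) → no; 2× C (H0) → match; 2× O (H0) → no.
That gives 2 matching atoms.

2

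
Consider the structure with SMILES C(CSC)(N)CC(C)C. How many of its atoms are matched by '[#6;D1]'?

The query [#6;D1] means: carbon bonded to exactly one heavy atom.
Check the 9 heavy atoms by environment: 2× C (D2) → no; 2× C (D3) → no; 1× S (D2) → no; 3× C (D1) → match; 1× N (D1) → no.
That gives 3 matching atoms.

3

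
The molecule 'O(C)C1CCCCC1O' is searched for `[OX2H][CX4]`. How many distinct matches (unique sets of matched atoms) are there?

[OX2H][CX4] is the SMARTS for an aliphatic alcohol: a hydroxyl oxygen bound to an sp3 (X4) carbon.
Exactly one fragment in the molecule meets all constraints, giving 1 match.

1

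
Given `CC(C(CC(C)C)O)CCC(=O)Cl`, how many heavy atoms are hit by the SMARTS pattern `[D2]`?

3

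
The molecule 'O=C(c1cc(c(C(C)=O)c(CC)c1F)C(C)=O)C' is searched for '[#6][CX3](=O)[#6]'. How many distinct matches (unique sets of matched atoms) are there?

[#6][CX3](=O)[#6] is the SMARTS for a ketone: a carbonyl carbon (no H) flanked by two carbons.
The molecule carries 3 separate instances of an acetyl/ketone group (-C(=O)CH3) meeting every constraint; each maps to a distinct set of atoms, giving 3 matches.

3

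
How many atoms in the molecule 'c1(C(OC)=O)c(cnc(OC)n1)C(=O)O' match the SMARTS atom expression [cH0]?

3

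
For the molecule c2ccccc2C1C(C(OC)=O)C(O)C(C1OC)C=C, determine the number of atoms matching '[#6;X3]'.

9

The query [#6;X3] means: any carbon (aromatic or not) with three total connections.
Check the 20 heavy atoms by environment: 7× C (X4) → no; 3× C (X3) → match; 1× O (X1) → no; 3× O (X2) → no; 6× c (aromatic, X3) → match.
Summing the matching environments: 3 + 6 = 9 matching atoms.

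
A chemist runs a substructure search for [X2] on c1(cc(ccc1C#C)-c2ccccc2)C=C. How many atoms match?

Check the 16 heavy atoms by environment: 12× c (aromatic, X3) → no; 2× C (X2) → match; 2× C (X3) → no.
That gives 2 matching atoms.

2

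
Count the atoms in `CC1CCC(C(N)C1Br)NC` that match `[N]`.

The query [N] means: uppercase N matches aliphatic (non-aromatic) nitrogen only.
Check the 11 heavy atoms by environment: 8× C → no; 1× Br → no; 2× N → match.
That gives 2 matching atoms.

2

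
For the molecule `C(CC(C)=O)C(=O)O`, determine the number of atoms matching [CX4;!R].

3

The query [CX4;!R] means: aliphatic carbon with four total connections, not in a ring.
Check the 8 heavy atoms by environment: 3× C (X4, acyclic) → match; 2× C (X3, acyclic) → no; 2× O (X1, acyclic) → no; 1× O (X2, acyclic) → no.
That gives 3 matching atoms.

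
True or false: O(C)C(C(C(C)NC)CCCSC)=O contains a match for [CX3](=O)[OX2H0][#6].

The pattern [CX3](=O)[OX2H0][#6] describes a carbonyl carbon bonded to an oxygen that is itself bonded to carbon (no H on that O) — an ester.
The molecule carries a methyl-ester group (-C(=O)OCH3), whose atoms satisfy every constraint of the query, so the pattern matches.

True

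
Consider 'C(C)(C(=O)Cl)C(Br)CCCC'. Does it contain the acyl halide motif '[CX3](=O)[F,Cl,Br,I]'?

Yes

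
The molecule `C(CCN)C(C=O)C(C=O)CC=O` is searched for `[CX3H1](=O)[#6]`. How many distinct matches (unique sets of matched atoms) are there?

3

[CX3H1](=O)[#6] is the SMARTS for an aldehyde: an sp2 carbon with one H, double-bonded to O and single-bonded to carbon.
The molecule carries 3 separate instances of an aldehyde (-CHO) meeting every constraint; each maps to a distinct set of atoms, giving 3 matches.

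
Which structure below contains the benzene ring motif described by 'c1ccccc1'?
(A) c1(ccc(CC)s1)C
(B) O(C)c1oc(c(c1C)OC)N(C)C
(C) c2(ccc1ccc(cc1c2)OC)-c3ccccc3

C

c1ccccc1 describes six aromatic carbons in a ring (a benzene ring).
(A) has a methyl group (-CH3) but no six-membered all-carbon aromatic ring is present.
(B) has a methyl group (-CH3) but no six-membered all-carbon aromatic ring is present.
(C) contains a phenyl ring, which satisfies every atom and bond constraint.
So the answer is (C).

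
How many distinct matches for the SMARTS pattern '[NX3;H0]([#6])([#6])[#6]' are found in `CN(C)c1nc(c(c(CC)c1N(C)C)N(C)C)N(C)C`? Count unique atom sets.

4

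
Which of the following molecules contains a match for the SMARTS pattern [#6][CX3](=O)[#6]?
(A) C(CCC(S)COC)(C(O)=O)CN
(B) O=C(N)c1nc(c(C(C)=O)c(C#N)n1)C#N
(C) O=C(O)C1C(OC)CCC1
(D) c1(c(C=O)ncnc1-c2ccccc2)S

B

[#6][CX3](=O)[#6] describes a carbonyl carbon (no H) flanked by two carbons (a ketone).
(A) has a carboxylic acid group (-C(=O)OH) but one neighbour of the carbonyl carbon is O, not C.
(B) contains an acetyl/ketone group (-C(=O)CH3), which satisfies every atom and bond constraint.
(C) has a carboxylic acid group (-C(=O)OH) but one neighbour of the carbonyl carbon is O, not C.
(D) has an aldehyde (-CHO) but the carbonyl carbon has H1, so it is not flanked by two carbons.
So the answer is (B).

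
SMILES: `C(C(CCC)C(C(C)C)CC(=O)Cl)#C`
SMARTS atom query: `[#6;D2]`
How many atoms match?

4

The query [#6;D2] means: any carbon bonded to exactly two heavy atoms.
Check the 14 heavy atoms by environment: 4× C (D2) → match; 4× C (D3) → no; 4× C (D1) → no; 1× O (D1) → no; 1× Cl (D1) → no.
That gives 4 matching atoms.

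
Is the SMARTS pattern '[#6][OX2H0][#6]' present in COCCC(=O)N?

The pattern [#6][OX2H0][#6] describes an aliphatic oxygen bridging two carbons with no H on the oxygen — an ether.
The molecule carries a methoxy ether (-OCH3), whose atoms satisfy every constraint of the query, so the pattern matches.

Yes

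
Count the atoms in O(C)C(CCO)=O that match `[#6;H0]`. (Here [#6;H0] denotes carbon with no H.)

1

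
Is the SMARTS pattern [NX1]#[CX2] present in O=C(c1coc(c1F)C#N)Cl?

Yes

The pattern [NX1]#[CX2] describes a nitrogen triple-bonded to a two-connected carbon — a nitrile.
The molecule carries a nitrile (-C#N), whose atoms satisfy every constraint of the query, so the pattern matches.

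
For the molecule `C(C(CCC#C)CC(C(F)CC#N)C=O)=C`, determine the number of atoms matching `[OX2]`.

0

The query [OX2] means: aliphatic oxygen with two total connections — ether, hydroxyl, or ester single-bond O.
Check the 16 heavy atoms by environment: 7× C (X4) → no; 3× C (X2) → no; 1× N (X1) → no; 3× C (X3) → no; 1× F (X1) → no; 1× O (X1) → no.
No environment satisfies the query, so 0 matching atoms.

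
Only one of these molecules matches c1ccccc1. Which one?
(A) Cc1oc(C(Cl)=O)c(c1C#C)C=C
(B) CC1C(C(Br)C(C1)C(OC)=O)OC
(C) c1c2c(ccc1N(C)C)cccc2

c1ccccc1 describes six aromatic carbons in a ring (a benzene ring).
(A) has a methyl group (-CH3) but no six-membered all-carbon aromatic ring is present.
(B) has a methyl group (-CH3) but no six-membered all-carbon aromatic ring is present.
(C) contains the required atom environment, so the pattern matches.
So the answer is (C).

C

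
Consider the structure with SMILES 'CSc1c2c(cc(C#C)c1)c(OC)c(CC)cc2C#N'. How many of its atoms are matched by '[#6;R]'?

10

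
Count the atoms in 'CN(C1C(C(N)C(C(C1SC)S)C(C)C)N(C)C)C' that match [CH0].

0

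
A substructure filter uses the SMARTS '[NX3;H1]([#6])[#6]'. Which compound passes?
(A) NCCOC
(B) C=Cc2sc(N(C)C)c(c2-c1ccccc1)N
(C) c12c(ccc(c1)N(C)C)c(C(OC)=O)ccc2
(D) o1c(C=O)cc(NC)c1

D

[NX3;H1]([#6])[#6] describes a trivalent nitrogen with one H, bonded to two carbons (a secondary amine).
(A) has a primary amino group (-NH2) but the nitrogen has H2 and only one carbon neighbour.
(B) has a dimethylamino group (-N(CH3)2) but the nitrogen has H0, not H1.
(C) has a dimethylamino group (-N(CH3)2) but the nitrogen has H0, not H1.
(D) contains an N-methylamino group (-NHCH3), which satisfies every atom and bond constraint.
So the answer is (D).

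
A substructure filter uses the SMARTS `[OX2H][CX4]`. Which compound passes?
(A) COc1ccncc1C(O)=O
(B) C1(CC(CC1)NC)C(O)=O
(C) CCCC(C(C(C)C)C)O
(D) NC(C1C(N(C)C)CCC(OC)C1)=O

C

[OX2H][CX4] describes a hydroxyl oxygen bound to an sp3 (X4) carbon (an aliphatic alcohol).
(A) has a carboxylic acid group (-C(=O)OH) but the -OH is on a CX3 carbonyl carbon, not a CX4 carbon.
(B) has a carboxylic acid group (-C(=O)OH) but the -OH is on a CX3 carbonyl carbon, not a CX4 carbon.
(C) contains a hydroxyl group (-OH), which satisfies every atom and bond constraint.
(D) has a methoxy ether (-OCH3) but the oxygen has H0 (ether), not H1.
So the answer is (C).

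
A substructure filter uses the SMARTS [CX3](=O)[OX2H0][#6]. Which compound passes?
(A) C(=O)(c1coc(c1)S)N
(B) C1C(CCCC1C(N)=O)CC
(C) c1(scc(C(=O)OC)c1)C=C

C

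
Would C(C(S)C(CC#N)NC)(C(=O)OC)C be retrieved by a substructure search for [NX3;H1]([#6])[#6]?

Yes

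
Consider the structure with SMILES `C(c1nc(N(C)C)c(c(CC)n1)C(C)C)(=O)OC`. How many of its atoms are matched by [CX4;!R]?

8

The query [CX4;!R] means: aliphatic carbon with four total connections, not in a ring.
Check the 18 heavy atoms by environment: 2× n (aromatic, X2, in 6-ring) → no; 4× c (aromatic, X3, in 6-ring) → no; 8× C (X4, acyclic) → match; 1× C (X3, acyclic) → no; 1× O (X1, acyclic) → no; 1× O (X2, acyclic) → no; 1× N (X3, acyclic) → no.
That gives 8 matching atoms.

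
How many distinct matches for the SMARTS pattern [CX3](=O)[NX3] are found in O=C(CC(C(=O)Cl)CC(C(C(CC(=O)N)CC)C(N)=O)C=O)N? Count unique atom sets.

3

[CX3](=O)[NX3] is the SMARTS for an amide: a carbonyl carbon bonded to a trivalent nitrogen.
The molecule carries 3 separate instances of a primary amide (-C(=O)NH2) meeting every constraint; each maps to a distinct set of atoms, giving 3 matches.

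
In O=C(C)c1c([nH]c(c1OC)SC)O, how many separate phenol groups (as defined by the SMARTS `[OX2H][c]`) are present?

1

[OX2H][c] is the SMARTS for a phenol: a hydroxyl oxygen attached to an aromatic carbon.
Exactly one fragment in the molecule meets all constraints, giving 1 match.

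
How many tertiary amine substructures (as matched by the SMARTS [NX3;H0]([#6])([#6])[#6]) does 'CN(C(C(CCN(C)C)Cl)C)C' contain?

[NX3;H0]([#6])([#6])[#6] is the SMARTS for a tertiary amine: a trivalent nitrogen with no H, bonded to three carbons.
The molecule carries 2 separate instances of a dimethylamino group (-N(CH3)2) meeting every constraint; each maps to a distinct set of atoms, giving 2 matches.

2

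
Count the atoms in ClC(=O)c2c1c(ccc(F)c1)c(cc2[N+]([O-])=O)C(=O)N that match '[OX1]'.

4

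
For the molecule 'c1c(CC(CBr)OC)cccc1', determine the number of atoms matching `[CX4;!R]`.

4

The query [CX4;!R] means: aliphatic carbon with four total connections, not in a ring.
Check the 12 heavy atoms by environment: 4× C (X4, acyclic) → match; 1× O (X2, acyclic) → no; 1× Br (X1, acyclic) → no; 6× c (aromatic, X3, in 6-ring) → no.
That gives 4 matching atoms.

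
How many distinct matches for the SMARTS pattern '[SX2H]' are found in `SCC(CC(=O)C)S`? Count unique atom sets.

2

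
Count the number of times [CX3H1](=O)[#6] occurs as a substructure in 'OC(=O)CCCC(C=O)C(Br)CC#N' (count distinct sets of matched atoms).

[CX3H1](=O)[#6] is the SMARTS for an aldehyde: an sp2 carbon with one H, double-bonded to O and single-bonded to carbon.
Exactly one fragment in the molecule meets all constraints, giving 1 match.

1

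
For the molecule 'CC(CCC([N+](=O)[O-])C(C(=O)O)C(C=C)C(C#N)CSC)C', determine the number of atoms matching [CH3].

3

Check the 22 heavy atoms by environment: 4× C (H2) → no; 6× C (H1) → no; 1× S (H0) → no; 3× C (H3) → match; 2× C (H0) → no; 1× N (H0) → no; 1× N (charge +1, H0) → no; 1× O (charge -1, H0) → no; 2× O (H0) → no; 1× O (H1) → no.
That gives 3 matching atoms.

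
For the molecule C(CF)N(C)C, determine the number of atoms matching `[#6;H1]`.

0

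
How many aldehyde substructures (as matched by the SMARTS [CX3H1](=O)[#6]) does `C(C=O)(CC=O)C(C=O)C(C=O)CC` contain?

4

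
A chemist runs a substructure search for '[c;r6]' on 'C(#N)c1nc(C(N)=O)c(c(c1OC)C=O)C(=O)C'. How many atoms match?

5

The query [c;r6] means: aromatic carbon that belongs to a six-membered ring.
Check the 18 heavy atoms by environment: 1× n (aromatic, in 6-ring) → no; 5× c (aromatic, in 6-ring) → match; 6× C (acyclic) → no; 2× N (acyclic) → no; 4× O (acyclic) → no.
That gives 5 matching atoms.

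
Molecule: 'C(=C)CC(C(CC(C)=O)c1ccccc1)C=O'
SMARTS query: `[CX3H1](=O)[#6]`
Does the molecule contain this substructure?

The pattern [CX3H1](=O)[#6] describes an sp2 carbon with one H, double-bonded to O and single-bonded to carbon — an aldehyde.
The molecule carries an aldehyde (-CHO), whose atoms satisfy every constraint of the query, so the pattern matches.

Yes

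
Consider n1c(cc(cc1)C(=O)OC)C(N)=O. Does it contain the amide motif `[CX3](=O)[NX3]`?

Yes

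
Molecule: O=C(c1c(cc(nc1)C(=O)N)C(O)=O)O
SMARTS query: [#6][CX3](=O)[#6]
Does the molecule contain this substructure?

No

The pattern [#6][CX3](=O)[#6] describes a carbonyl carbon (no H) flanked by two carbons — a ketone.
The closest candidate here is a carboxylic acid group (-C(=O)OH), but one neighbour of the carbonyl carbon is O, not C. No other fragment satisfies the full query, so there is no match.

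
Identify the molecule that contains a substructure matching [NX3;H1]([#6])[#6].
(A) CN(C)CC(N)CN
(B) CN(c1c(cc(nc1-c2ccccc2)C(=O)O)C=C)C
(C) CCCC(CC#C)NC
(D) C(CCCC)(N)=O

[NX3;H1]([#6])[#6] describes a trivalent nitrogen with one H, bonded to two carbons (a secondary amine).
(A) has a dimethylamino group (-N(CH3)2) but the nitrogen has H0, not H1.
(B) has a dimethylamino group (-N(CH3)2) but the nitrogen has H0, not H1.
(C) contains an N-methylamino group (-NHCH3), which satisfies every atom and bond constraint.
(D) has a primary amide (-C(=O)NH2) but the -C(=O)NH2 nitrogen has H2, not H1.
So the answer is (C).

C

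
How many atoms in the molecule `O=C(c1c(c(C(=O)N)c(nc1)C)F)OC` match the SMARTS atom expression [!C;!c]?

The query [!C;!c] means: neither aliphatic nor aromatic carbon — same as [!#6].
Check the 15 heavy atoms by environment: 1× n (aromatic) → match; 5× c (aromatic) → no; 4× C → no; 1× F → match; 3× O → match; 1× N → match.
Summing the matching environments: 1 + 1 + 3 + 1 = 6 matching atoms.

6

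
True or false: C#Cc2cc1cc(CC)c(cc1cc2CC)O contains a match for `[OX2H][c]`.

The pattern [OX2H][c] describes a hydroxyl oxygen attached to an aromatic carbon — a phenol.
The molecule carries a hydroxyl group (-OH), whose atoms satisfy every constraint of the query, so the pattern matches.

True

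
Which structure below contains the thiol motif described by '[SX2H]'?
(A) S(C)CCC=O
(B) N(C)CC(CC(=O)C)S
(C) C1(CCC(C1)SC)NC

B

[SX2H] describes an aliphatic sulfur with two connections, one being H (a thiol).
(A) has a methylthio ether (-SCH3) but the sulfur has H0 (bonded to two carbons), not H1.
(B) contains a thiol (-SH), which satisfies every atom and bond constraint.
(C) has a methylthio ether (-SCH3) but the sulfur has H0 (bonded to two carbons), not H1.
So the answer is (B).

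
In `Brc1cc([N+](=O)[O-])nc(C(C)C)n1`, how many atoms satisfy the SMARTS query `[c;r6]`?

The query [c;r6] means: aromatic carbon that belongs to a six-membered ring.
Check the 13 heavy atoms by environment: 2× n (aromatic, in 6-ring) → no; 4× c (aromatic, in 6-ring) → match; 3× C (acyclic) → no; 1× N (charge +1, acyclic) → no; 1× O (charge -1, acyclic) → no; 1× O (acyclic) → no; 1× Br (acyclic) → no.
That gives 4 matching atoms.

4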